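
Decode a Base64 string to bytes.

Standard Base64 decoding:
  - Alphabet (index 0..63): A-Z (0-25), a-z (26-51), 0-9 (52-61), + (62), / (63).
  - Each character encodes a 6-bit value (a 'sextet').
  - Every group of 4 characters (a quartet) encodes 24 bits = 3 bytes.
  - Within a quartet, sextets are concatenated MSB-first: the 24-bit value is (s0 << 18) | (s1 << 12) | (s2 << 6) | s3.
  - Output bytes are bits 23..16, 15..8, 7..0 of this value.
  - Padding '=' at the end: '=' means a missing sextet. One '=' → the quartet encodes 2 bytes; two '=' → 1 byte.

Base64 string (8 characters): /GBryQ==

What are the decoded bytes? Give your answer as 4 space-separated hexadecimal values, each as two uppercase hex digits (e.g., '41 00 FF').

After char 0 ('/'=63): chars_in_quartet=1 acc=0x3F bytes_emitted=0
After char 1 ('G'=6): chars_in_quartet=2 acc=0xFC6 bytes_emitted=0
After char 2 ('B'=1): chars_in_quartet=3 acc=0x3F181 bytes_emitted=0
After char 3 ('r'=43): chars_in_quartet=4 acc=0xFC606B -> emit FC 60 6B, reset; bytes_emitted=3
After char 4 ('y'=50): chars_in_quartet=1 acc=0x32 bytes_emitted=3
After char 5 ('Q'=16): chars_in_quartet=2 acc=0xC90 bytes_emitted=3
Padding '==': partial quartet acc=0xC90 -> emit C9; bytes_emitted=4

Answer: FC 60 6B C9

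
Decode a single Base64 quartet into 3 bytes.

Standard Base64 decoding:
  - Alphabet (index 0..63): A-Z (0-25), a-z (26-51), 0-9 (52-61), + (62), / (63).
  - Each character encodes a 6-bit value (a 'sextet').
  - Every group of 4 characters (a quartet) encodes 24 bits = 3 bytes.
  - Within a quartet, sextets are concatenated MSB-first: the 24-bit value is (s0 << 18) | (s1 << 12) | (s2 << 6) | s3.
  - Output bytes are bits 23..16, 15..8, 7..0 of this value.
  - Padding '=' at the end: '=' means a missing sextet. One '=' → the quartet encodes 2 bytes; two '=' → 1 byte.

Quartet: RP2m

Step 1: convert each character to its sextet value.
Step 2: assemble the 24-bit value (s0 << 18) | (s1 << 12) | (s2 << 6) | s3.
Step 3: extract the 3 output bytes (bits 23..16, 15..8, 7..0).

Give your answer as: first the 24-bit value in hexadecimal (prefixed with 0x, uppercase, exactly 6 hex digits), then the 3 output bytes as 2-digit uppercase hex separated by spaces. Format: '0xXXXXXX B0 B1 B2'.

Sextets: R=17, P=15, 2=54, m=38
24-bit: (17<<18) | (15<<12) | (54<<6) | 38
      = 0x440000 | 0x00F000 | 0x000D80 | 0x000026
      = 0x44FDA6
Bytes: (v>>16)&0xFF=44, (v>>8)&0xFF=FD, v&0xFF=A6

Answer: 0x44FDA6 44 FD A6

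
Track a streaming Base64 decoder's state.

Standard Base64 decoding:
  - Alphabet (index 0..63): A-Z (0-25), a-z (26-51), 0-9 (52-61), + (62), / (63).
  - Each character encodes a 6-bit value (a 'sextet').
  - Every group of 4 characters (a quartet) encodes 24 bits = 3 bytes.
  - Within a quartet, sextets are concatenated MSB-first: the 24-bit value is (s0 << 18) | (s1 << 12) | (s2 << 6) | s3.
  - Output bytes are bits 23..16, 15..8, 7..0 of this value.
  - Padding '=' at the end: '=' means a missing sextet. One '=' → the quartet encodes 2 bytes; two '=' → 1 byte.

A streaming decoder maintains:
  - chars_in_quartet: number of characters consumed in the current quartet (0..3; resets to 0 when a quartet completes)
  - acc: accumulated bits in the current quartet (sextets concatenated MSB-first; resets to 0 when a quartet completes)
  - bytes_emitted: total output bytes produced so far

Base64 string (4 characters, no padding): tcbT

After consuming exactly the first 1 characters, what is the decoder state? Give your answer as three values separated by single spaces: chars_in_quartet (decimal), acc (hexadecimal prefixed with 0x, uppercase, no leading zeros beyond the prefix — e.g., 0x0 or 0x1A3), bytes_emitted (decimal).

After char 0 ('t'=45): chars_in_quartet=1 acc=0x2D bytes_emitted=0

Answer: 1 0x2D 0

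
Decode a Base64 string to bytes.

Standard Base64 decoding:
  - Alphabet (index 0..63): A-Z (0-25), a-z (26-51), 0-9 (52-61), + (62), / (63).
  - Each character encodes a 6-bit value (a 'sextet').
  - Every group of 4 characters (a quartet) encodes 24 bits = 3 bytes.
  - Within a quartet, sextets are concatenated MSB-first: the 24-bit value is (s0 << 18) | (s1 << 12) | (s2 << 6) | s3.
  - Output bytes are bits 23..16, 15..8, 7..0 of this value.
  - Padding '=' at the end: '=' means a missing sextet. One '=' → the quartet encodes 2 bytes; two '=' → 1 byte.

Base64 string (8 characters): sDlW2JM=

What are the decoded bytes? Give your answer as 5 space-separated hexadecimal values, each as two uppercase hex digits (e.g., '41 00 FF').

After char 0 ('s'=44): chars_in_quartet=1 acc=0x2C bytes_emitted=0
After char 1 ('D'=3): chars_in_quartet=2 acc=0xB03 bytes_emitted=0
After char 2 ('l'=37): chars_in_quartet=3 acc=0x2C0E5 bytes_emitted=0
After char 3 ('W'=22): chars_in_quartet=4 acc=0xB03956 -> emit B0 39 56, reset; bytes_emitted=3
After char 4 ('2'=54): chars_in_quartet=1 acc=0x36 bytes_emitted=3
After char 5 ('J'=9): chars_in_quartet=2 acc=0xD89 bytes_emitted=3
After char 6 ('M'=12): chars_in_quartet=3 acc=0x3624C bytes_emitted=3
Padding '=': partial quartet acc=0x3624C -> emit D8 93; bytes_emitted=5

Answer: B0 39 56 D8 93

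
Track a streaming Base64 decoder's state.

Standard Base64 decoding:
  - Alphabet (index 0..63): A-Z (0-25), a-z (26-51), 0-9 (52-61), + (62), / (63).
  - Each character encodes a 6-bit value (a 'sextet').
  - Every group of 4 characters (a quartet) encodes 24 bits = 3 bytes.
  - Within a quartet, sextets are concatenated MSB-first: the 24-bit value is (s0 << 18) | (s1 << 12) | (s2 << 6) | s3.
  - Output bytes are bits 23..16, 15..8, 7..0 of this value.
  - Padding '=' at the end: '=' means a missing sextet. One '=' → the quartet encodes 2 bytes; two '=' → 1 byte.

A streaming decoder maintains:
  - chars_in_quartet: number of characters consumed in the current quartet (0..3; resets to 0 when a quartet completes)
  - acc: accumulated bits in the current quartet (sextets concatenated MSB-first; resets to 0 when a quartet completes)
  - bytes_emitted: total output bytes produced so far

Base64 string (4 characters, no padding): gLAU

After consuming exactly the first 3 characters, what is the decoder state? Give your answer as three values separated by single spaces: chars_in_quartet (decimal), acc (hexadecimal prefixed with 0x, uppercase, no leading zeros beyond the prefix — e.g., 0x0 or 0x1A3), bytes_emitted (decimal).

Answer: 3 0x202C0 0

Derivation:
After char 0 ('g'=32): chars_in_quartet=1 acc=0x20 bytes_emitted=0
After char 1 ('L'=11): chars_in_quartet=2 acc=0x80B bytes_emitted=0
After char 2 ('A'=0): chars_in_quartet=3 acc=0x202C0 bytes_emitted=0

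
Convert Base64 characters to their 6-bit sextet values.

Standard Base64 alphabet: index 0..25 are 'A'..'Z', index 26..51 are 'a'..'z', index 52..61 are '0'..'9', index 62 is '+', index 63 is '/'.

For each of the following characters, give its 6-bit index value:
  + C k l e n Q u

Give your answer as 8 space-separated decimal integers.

'+': index 62
'C': A..Z range, ord('C') − ord('A') = 2
'k': a..z range, 26 + ord('k') − ord('a') = 36
'l': a..z range, 26 + ord('l') − ord('a') = 37
'e': a..z range, 26 + ord('e') − ord('a') = 30
'n': a..z range, 26 + ord('n') − ord('a') = 39
'Q': A..Z range, ord('Q') − ord('A') = 16
'u': a..z range, 26 + ord('u') − ord('a') = 46

Answer: 62 2 36 37 30 39 16 46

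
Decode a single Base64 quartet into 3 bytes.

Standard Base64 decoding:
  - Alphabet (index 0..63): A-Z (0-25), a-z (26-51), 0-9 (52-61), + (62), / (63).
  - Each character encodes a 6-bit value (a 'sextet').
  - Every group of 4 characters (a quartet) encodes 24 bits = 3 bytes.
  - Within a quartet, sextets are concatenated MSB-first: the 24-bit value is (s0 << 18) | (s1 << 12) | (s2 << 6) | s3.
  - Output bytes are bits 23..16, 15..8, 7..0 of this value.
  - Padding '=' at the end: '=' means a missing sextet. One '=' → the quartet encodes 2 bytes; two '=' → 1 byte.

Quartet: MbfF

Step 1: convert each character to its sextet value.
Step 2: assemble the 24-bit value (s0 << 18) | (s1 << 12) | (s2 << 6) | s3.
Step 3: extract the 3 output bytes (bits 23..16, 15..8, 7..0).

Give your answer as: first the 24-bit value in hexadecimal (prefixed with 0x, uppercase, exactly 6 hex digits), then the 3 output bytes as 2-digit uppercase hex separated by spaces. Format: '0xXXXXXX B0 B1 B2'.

Sextets: M=12, b=27, f=31, F=5
24-bit: (12<<18) | (27<<12) | (31<<6) | 5
      = 0x300000 | 0x01B000 | 0x0007C0 | 0x000005
      = 0x31B7C5
Bytes: (v>>16)&0xFF=31, (v>>8)&0xFF=B7, v&0xFF=C5

Answer: 0x31B7C5 31 B7 C5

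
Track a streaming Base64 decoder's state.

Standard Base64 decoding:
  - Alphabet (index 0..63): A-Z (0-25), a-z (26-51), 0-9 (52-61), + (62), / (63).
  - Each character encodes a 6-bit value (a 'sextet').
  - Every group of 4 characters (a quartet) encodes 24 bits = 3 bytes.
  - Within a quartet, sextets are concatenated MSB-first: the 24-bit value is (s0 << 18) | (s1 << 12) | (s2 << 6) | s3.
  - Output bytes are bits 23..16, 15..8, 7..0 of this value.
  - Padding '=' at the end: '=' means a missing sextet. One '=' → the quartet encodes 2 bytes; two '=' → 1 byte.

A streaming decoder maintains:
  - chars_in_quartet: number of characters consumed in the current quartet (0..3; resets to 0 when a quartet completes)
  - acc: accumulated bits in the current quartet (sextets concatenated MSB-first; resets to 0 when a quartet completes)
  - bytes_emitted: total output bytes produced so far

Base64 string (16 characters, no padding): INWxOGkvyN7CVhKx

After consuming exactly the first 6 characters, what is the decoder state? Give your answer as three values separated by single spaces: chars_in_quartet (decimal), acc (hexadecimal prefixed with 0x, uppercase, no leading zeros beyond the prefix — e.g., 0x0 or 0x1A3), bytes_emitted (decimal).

After char 0 ('I'=8): chars_in_quartet=1 acc=0x8 bytes_emitted=0
After char 1 ('N'=13): chars_in_quartet=2 acc=0x20D bytes_emitted=0
After char 2 ('W'=22): chars_in_quartet=3 acc=0x8356 bytes_emitted=0
After char 3 ('x'=49): chars_in_quartet=4 acc=0x20D5B1 -> emit 20 D5 B1, reset; bytes_emitted=3
After char 4 ('O'=14): chars_in_quartet=1 acc=0xE bytes_emitted=3
After char 5 ('G'=6): chars_in_quartet=2 acc=0x386 bytes_emitted=3

Answer: 2 0x386 3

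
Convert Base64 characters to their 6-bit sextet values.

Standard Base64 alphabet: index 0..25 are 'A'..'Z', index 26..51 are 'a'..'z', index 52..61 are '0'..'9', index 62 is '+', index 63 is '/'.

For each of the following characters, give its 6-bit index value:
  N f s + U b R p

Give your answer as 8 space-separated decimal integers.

Answer: 13 31 44 62 20 27 17 41

Derivation:
'N': A..Z range, ord('N') − ord('A') = 13
'f': a..z range, 26 + ord('f') − ord('a') = 31
's': a..z range, 26 + ord('s') − ord('a') = 44
'+': index 62
'U': A..Z range, ord('U') − ord('A') = 20
'b': a..z range, 26 + ord('b') − ord('a') = 27
'R': A..Z range, ord('R') − ord('A') = 17
'p': a..z range, 26 + ord('p') − ord('a') = 41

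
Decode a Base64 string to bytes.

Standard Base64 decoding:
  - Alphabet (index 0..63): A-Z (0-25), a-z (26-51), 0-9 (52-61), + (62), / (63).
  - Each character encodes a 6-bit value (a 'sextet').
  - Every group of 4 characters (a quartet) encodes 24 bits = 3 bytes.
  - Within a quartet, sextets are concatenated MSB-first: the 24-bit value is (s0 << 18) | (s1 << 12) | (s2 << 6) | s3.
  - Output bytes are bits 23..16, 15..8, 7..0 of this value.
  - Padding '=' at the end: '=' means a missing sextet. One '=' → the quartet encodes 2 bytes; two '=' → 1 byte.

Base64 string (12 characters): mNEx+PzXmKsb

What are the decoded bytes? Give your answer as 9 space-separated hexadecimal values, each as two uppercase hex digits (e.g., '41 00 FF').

Answer: 98 D1 31 F8 FC D7 98 AB 1B

Derivation:
After char 0 ('m'=38): chars_in_quartet=1 acc=0x26 bytes_emitted=0
After char 1 ('N'=13): chars_in_quartet=2 acc=0x98D bytes_emitted=0
After char 2 ('E'=4): chars_in_quartet=3 acc=0x26344 bytes_emitted=0
After char 3 ('x'=49): chars_in_quartet=4 acc=0x98D131 -> emit 98 D1 31, reset; bytes_emitted=3
After char 4 ('+'=62): chars_in_quartet=1 acc=0x3E bytes_emitted=3
After char 5 ('P'=15): chars_in_quartet=2 acc=0xF8F bytes_emitted=3
After char 6 ('z'=51): chars_in_quartet=3 acc=0x3E3F3 bytes_emitted=3
After char 7 ('X'=23): chars_in_quartet=4 acc=0xF8FCD7 -> emit F8 FC D7, reset; bytes_emitted=6
After char 8 ('m'=38): chars_in_quartet=1 acc=0x26 bytes_emitted=6
After char 9 ('K'=10): chars_in_quartet=2 acc=0x98A bytes_emitted=6
After char 10 ('s'=44): chars_in_quartet=3 acc=0x262AC bytes_emitted=6
After char 11 ('b'=27): chars_in_quartet=4 acc=0x98AB1B -> emit 98 AB 1B, reset; bytes_emitted=9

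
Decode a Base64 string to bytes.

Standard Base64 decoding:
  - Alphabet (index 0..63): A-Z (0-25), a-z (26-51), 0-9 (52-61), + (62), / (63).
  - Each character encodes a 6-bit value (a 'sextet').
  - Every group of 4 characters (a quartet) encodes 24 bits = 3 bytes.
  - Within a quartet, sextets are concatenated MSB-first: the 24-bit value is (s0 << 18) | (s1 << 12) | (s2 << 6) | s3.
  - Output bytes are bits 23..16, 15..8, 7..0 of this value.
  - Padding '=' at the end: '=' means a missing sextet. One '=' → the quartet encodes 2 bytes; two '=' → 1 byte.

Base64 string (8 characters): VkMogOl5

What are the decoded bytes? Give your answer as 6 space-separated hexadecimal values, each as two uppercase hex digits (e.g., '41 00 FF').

After char 0 ('V'=21): chars_in_quartet=1 acc=0x15 bytes_emitted=0
After char 1 ('k'=36): chars_in_quartet=2 acc=0x564 bytes_emitted=0
After char 2 ('M'=12): chars_in_quartet=3 acc=0x1590C bytes_emitted=0
After char 3 ('o'=40): chars_in_quartet=4 acc=0x564328 -> emit 56 43 28, reset; bytes_emitted=3
After char 4 ('g'=32): chars_in_quartet=1 acc=0x20 bytes_emitted=3
After char 5 ('O'=14): chars_in_quartet=2 acc=0x80E bytes_emitted=3
After char 6 ('l'=37): chars_in_quartet=3 acc=0x203A5 bytes_emitted=3
After char 7 ('5'=57): chars_in_quartet=4 acc=0x80E979 -> emit 80 E9 79, reset; bytes_emitted=6

Answer: 56 43 28 80 E9 79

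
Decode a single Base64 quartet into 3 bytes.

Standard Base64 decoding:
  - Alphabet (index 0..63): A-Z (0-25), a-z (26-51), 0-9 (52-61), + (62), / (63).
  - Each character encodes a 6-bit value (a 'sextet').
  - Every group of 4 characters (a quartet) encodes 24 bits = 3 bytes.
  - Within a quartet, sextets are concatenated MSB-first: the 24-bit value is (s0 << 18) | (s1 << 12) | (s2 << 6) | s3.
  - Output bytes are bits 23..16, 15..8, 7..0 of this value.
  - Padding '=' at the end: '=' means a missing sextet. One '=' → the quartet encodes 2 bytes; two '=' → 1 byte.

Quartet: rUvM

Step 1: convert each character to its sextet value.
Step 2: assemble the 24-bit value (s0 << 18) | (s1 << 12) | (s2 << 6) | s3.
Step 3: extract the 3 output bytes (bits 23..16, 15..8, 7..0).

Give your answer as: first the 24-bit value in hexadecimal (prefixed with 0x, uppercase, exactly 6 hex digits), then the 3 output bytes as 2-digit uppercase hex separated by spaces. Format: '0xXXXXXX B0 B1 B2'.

Sextets: r=43, U=20, v=47, M=12
24-bit: (43<<18) | (20<<12) | (47<<6) | 12
      = 0xAC0000 | 0x014000 | 0x000BC0 | 0x00000C
      = 0xAD4BCC
Bytes: (v>>16)&0xFF=AD, (v>>8)&0xFF=4B, v&0xFF=CC

Answer: 0xAD4BCC AD 4B CC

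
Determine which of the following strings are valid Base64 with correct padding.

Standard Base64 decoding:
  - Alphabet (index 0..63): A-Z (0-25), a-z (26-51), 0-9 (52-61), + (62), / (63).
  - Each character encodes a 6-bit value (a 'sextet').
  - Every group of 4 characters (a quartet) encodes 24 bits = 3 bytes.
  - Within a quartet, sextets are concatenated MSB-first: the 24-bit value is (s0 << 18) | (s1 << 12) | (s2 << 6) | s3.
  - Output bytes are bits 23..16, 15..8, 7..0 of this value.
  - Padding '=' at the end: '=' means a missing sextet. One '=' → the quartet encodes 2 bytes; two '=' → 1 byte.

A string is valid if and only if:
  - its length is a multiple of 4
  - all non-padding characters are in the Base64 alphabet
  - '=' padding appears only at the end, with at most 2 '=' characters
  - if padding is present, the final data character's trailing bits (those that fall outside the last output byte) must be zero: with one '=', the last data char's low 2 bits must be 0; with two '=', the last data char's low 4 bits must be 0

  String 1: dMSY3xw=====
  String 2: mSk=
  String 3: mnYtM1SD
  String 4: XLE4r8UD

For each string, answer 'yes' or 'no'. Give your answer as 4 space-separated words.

String 1: 'dMSY3xw=====' → invalid (5 pad chars (max 2))
String 2: 'mSk=' → valid
String 3: 'mnYtM1SD' → valid
String 4: 'XLE4r8UD' → valid

Answer: no yes yes yes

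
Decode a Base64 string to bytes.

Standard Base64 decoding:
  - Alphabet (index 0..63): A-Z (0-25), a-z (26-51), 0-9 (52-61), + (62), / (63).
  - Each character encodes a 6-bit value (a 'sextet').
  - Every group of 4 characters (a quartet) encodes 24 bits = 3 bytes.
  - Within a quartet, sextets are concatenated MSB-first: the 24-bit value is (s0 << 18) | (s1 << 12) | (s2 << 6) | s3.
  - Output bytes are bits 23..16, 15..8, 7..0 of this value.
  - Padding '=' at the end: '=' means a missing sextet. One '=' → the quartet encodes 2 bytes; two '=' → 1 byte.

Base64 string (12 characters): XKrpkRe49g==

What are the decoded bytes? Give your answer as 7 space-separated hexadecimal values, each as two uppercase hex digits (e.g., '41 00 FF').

Answer: 5C AA E9 91 17 B8 F6

Derivation:
After char 0 ('X'=23): chars_in_quartet=1 acc=0x17 bytes_emitted=0
After char 1 ('K'=10): chars_in_quartet=2 acc=0x5CA bytes_emitted=0
After char 2 ('r'=43): chars_in_quartet=3 acc=0x172AB bytes_emitted=0
After char 3 ('p'=41): chars_in_quartet=4 acc=0x5CAAE9 -> emit 5C AA E9, reset; bytes_emitted=3
After char 4 ('k'=36): chars_in_quartet=1 acc=0x24 bytes_emitted=3
After char 5 ('R'=17): chars_in_quartet=2 acc=0x911 bytes_emitted=3
After char 6 ('e'=30): chars_in_quartet=3 acc=0x2445E bytes_emitted=3
After char 7 ('4'=56): chars_in_quartet=4 acc=0x9117B8 -> emit 91 17 B8, reset; bytes_emitted=6
After char 8 ('9'=61): chars_in_quartet=1 acc=0x3D bytes_emitted=6
After char 9 ('g'=32): chars_in_quartet=2 acc=0xF60 bytes_emitted=6
Padding '==': partial quartet acc=0xF60 -> emit F6; bytes_emitted=7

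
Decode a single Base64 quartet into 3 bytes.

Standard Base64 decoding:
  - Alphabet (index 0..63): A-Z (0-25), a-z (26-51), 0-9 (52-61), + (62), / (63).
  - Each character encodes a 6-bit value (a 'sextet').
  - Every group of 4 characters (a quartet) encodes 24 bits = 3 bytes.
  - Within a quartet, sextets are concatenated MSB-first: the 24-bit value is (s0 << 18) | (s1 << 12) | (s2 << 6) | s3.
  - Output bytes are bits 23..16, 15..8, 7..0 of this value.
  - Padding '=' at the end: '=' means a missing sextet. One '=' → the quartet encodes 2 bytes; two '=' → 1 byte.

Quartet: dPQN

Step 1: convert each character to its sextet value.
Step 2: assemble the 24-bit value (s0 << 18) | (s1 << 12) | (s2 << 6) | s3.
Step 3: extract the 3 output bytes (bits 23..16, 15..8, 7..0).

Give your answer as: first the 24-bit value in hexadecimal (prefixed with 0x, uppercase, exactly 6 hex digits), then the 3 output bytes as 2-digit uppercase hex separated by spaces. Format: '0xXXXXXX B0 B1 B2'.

Sextets: d=29, P=15, Q=16, N=13
24-bit: (29<<18) | (15<<12) | (16<<6) | 13
      = 0x740000 | 0x00F000 | 0x000400 | 0x00000D
      = 0x74F40D
Bytes: (v>>16)&0xFF=74, (v>>8)&0xFF=F4, v&0xFF=0D

Answer: 0x74F40D 74 F4 0D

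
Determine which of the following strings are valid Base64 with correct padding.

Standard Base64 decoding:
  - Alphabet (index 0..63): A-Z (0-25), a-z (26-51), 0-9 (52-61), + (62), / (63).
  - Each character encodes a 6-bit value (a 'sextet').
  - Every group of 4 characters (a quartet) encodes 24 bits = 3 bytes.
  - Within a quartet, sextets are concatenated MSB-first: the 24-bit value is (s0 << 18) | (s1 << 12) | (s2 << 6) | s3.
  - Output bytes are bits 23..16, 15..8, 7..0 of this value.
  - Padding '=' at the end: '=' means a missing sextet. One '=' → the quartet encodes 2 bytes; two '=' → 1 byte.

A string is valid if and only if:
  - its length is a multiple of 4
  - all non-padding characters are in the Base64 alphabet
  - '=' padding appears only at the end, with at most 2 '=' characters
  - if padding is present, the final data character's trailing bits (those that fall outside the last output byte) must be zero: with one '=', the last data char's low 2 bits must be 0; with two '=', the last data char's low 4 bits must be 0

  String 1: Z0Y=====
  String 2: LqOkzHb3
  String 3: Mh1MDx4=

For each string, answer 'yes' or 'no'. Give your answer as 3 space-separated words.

String 1: 'Z0Y=====' → invalid (5 pad chars (max 2))
String 2: 'LqOkzHb3' → valid
String 3: 'Mh1MDx4=' → valid

Answer: no yes yes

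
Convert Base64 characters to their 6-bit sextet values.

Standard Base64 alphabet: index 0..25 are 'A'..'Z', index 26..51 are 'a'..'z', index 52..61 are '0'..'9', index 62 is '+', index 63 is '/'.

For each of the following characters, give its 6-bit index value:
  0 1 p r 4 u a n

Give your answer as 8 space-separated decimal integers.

'0': 0..9 range, 52 + ord('0') − ord('0') = 52
'1': 0..9 range, 52 + ord('1') − ord('0') = 53
'p': a..z range, 26 + ord('p') − ord('a') = 41
'r': a..z range, 26 + ord('r') − ord('a') = 43
'4': 0..9 range, 52 + ord('4') − ord('0') = 56
'u': a..z range, 26 + ord('u') − ord('a') = 46
'a': a..z range, 26 + ord('a') − ord('a') = 26
'n': a..z range, 26 + ord('n') − ord('a') = 39

Answer: 52 53 41 43 56 46 26 39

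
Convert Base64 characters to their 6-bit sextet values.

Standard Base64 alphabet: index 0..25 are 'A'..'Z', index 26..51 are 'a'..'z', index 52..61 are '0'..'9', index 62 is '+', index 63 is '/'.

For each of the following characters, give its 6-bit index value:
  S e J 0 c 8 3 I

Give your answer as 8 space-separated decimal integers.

'S': A..Z range, ord('S') − ord('A') = 18
'e': a..z range, 26 + ord('e') − ord('a') = 30
'J': A..Z range, ord('J') − ord('A') = 9
'0': 0..9 range, 52 + ord('0') − ord('0') = 52
'c': a..z range, 26 + ord('c') − ord('a') = 28
'8': 0..9 range, 52 + ord('8') − ord('0') = 60
'3': 0..9 range, 52 + ord('3') − ord('0') = 55
'I': A..Z range, ord('I') − ord('A') = 8

Answer: 18 30 9 52 28 60 55 8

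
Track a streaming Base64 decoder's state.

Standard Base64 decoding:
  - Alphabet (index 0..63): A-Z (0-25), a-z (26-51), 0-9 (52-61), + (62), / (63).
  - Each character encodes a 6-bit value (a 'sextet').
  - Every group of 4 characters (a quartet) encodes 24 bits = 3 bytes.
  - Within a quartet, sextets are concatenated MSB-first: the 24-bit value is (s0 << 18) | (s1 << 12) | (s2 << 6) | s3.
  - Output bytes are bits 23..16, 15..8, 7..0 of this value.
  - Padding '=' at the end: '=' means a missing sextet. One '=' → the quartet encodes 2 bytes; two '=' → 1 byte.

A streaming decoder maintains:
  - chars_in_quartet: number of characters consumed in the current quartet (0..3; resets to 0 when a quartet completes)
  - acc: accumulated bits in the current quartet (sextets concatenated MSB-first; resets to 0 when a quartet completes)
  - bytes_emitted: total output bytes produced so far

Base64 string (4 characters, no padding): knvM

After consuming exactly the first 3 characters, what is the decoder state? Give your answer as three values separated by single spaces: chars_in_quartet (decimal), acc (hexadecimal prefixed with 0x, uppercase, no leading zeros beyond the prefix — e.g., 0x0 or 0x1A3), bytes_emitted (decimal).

After char 0 ('k'=36): chars_in_quartet=1 acc=0x24 bytes_emitted=0
After char 1 ('n'=39): chars_in_quartet=2 acc=0x927 bytes_emitted=0
After char 2 ('v'=47): chars_in_quartet=3 acc=0x249EF bytes_emitted=0

Answer: 3 0x249EF 0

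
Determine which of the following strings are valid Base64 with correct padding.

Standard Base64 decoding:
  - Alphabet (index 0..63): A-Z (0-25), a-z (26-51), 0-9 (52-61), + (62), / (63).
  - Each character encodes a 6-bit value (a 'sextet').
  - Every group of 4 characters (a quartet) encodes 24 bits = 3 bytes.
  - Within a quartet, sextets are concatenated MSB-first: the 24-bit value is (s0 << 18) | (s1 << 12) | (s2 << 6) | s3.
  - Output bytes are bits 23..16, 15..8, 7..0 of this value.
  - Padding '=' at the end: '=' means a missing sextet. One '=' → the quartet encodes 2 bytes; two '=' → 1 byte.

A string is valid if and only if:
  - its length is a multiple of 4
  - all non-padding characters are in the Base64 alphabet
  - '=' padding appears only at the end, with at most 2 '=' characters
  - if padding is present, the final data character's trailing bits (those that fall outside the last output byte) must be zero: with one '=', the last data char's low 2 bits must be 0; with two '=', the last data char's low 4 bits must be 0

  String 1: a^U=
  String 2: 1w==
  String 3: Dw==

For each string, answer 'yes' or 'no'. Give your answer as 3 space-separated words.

String 1: 'a^U=' → invalid (bad char(s): ['^'])
String 2: '1w==' → valid
String 3: 'Dw==' → valid

Answer: no yes yes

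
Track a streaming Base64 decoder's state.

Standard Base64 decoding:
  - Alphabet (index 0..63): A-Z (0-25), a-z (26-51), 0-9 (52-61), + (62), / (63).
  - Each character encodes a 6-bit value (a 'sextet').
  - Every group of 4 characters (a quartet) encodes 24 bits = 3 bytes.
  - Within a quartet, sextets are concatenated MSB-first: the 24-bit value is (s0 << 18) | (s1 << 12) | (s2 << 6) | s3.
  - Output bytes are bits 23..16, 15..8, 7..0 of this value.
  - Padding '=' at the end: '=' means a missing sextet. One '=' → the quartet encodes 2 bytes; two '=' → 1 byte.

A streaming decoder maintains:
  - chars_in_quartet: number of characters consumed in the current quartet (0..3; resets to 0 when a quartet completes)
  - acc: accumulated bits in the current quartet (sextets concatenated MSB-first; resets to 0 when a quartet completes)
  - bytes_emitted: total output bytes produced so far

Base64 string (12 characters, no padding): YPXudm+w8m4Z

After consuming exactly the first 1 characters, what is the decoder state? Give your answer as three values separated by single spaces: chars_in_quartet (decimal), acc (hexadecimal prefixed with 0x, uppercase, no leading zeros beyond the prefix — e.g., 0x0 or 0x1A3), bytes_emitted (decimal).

Answer: 1 0x18 0

Derivation:
After char 0 ('Y'=24): chars_in_quartet=1 acc=0x18 bytes_emitted=0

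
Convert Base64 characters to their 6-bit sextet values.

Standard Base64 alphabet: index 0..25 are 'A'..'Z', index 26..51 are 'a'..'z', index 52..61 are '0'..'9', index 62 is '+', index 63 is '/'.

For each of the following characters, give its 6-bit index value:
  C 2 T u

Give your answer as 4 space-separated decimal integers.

Answer: 2 54 19 46

Derivation:
'C': A..Z range, ord('C') − ord('A') = 2
'2': 0..9 range, 52 + ord('2') − ord('0') = 54
'T': A..Z range, ord('T') − ord('A') = 19
'u': a..z range, 26 + ord('u') − ord('a') = 46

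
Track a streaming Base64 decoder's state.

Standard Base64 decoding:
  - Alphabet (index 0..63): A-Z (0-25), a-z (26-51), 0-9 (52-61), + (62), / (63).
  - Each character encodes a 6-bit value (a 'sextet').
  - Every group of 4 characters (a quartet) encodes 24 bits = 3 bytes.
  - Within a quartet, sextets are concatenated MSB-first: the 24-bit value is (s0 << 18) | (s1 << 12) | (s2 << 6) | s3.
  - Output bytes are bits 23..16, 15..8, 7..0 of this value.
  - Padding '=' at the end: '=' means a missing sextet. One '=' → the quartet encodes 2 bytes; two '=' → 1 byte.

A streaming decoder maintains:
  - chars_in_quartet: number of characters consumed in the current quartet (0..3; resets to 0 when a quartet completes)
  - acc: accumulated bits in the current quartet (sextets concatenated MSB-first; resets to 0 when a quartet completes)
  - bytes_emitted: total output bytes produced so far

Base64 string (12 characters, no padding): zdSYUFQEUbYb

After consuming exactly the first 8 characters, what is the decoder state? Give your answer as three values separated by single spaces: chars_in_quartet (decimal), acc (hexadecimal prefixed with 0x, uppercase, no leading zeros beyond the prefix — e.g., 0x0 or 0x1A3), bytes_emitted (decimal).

After char 0 ('z'=51): chars_in_quartet=1 acc=0x33 bytes_emitted=0
After char 1 ('d'=29): chars_in_quartet=2 acc=0xCDD bytes_emitted=0
After char 2 ('S'=18): chars_in_quartet=3 acc=0x33752 bytes_emitted=0
After char 3 ('Y'=24): chars_in_quartet=4 acc=0xCDD498 -> emit CD D4 98, reset; bytes_emitted=3
After char 4 ('U'=20): chars_in_quartet=1 acc=0x14 bytes_emitted=3
After char 5 ('F'=5): chars_in_quartet=2 acc=0x505 bytes_emitted=3
After char 6 ('Q'=16): chars_in_quartet=3 acc=0x14150 bytes_emitted=3
After char 7 ('E'=4): chars_in_quartet=4 acc=0x505404 -> emit 50 54 04, reset; bytes_emitted=6

Answer: 0 0x0 6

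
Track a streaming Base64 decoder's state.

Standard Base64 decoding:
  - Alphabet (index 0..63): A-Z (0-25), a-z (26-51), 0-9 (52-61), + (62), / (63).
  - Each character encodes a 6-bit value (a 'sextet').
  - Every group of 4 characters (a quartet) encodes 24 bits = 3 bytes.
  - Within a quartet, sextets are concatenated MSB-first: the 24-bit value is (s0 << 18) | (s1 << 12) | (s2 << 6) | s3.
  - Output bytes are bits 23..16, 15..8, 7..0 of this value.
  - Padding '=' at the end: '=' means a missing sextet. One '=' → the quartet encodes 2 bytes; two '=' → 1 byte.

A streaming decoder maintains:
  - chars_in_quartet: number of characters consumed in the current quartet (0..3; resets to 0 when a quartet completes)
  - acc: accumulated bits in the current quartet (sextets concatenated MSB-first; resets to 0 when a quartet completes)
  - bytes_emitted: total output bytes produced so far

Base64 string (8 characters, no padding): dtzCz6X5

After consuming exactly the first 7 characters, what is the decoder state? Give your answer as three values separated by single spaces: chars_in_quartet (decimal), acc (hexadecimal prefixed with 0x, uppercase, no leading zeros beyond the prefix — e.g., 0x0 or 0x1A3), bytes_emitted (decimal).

After char 0 ('d'=29): chars_in_quartet=1 acc=0x1D bytes_emitted=0
After char 1 ('t'=45): chars_in_quartet=2 acc=0x76D bytes_emitted=0
After char 2 ('z'=51): chars_in_quartet=3 acc=0x1DB73 bytes_emitted=0
After char 3 ('C'=2): chars_in_quartet=4 acc=0x76DCC2 -> emit 76 DC C2, reset; bytes_emitted=3
After char 4 ('z'=51): chars_in_quartet=1 acc=0x33 bytes_emitted=3
After char 5 ('6'=58): chars_in_quartet=2 acc=0xCFA bytes_emitted=3
After char 6 ('X'=23): chars_in_quartet=3 acc=0x33E97 bytes_emitted=3

Answer: 3 0x33E97 3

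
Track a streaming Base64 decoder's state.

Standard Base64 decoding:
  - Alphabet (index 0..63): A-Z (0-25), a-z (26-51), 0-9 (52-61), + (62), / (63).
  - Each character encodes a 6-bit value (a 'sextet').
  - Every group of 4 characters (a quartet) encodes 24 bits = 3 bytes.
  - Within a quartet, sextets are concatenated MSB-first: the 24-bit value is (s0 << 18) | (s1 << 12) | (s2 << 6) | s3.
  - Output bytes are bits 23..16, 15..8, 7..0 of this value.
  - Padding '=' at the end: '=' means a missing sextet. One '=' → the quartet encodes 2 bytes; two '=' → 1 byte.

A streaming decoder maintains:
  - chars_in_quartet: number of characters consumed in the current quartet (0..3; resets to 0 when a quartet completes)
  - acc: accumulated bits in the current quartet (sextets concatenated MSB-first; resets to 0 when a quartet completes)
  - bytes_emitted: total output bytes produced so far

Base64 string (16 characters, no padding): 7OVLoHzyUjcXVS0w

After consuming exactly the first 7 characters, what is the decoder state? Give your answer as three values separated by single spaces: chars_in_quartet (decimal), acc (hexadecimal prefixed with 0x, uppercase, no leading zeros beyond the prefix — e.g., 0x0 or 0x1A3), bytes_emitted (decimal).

Answer: 3 0x281F3 3

Derivation:
After char 0 ('7'=59): chars_in_quartet=1 acc=0x3B bytes_emitted=0
After char 1 ('O'=14): chars_in_quartet=2 acc=0xECE bytes_emitted=0
After char 2 ('V'=21): chars_in_quartet=3 acc=0x3B395 bytes_emitted=0
After char 3 ('L'=11): chars_in_quartet=4 acc=0xECE54B -> emit EC E5 4B, reset; bytes_emitted=3
After char 4 ('o'=40): chars_in_quartet=1 acc=0x28 bytes_emitted=3
After char 5 ('H'=7): chars_in_quartet=2 acc=0xA07 bytes_emitted=3
After char 6 ('z'=51): chars_in_quartet=3 acc=0x281F3 bytes_emitted=3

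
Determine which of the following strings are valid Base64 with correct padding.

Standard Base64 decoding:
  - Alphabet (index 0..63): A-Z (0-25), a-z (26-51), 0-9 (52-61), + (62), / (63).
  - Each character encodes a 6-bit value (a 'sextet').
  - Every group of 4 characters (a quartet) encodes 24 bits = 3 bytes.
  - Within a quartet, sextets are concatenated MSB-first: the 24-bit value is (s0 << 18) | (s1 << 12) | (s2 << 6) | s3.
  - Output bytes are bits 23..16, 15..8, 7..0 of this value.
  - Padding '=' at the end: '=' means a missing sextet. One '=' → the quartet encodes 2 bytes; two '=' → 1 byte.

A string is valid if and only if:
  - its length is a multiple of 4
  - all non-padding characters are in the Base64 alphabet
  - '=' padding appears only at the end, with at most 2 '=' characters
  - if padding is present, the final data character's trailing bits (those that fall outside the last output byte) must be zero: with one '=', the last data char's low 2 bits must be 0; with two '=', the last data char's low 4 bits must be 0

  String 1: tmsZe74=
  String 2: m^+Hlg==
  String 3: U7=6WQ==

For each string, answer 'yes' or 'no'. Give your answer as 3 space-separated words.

Answer: yes no no

Derivation:
String 1: 'tmsZe74=' → valid
String 2: 'm^+Hlg==' → invalid (bad char(s): ['^'])
String 3: 'U7=6WQ==' → invalid (bad char(s): ['=']; '=' in middle)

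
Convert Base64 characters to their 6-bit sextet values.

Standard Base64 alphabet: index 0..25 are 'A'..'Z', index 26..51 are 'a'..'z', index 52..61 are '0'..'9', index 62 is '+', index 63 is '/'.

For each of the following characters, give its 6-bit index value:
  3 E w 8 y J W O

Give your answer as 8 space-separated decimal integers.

Answer: 55 4 48 60 50 9 22 14

Derivation:
'3': 0..9 range, 52 + ord('3') − ord('0') = 55
'E': A..Z range, ord('E') − ord('A') = 4
'w': a..z range, 26 + ord('w') − ord('a') = 48
'8': 0..9 range, 52 + ord('8') − ord('0') = 60
'y': a..z range, 26 + ord('y') − ord('a') = 50
'J': A..Z range, ord('J') − ord('A') = 9
'W': A..Z range, ord('W') − ord('A') = 22
'O': A..Z range, ord('O') − ord('A') = 14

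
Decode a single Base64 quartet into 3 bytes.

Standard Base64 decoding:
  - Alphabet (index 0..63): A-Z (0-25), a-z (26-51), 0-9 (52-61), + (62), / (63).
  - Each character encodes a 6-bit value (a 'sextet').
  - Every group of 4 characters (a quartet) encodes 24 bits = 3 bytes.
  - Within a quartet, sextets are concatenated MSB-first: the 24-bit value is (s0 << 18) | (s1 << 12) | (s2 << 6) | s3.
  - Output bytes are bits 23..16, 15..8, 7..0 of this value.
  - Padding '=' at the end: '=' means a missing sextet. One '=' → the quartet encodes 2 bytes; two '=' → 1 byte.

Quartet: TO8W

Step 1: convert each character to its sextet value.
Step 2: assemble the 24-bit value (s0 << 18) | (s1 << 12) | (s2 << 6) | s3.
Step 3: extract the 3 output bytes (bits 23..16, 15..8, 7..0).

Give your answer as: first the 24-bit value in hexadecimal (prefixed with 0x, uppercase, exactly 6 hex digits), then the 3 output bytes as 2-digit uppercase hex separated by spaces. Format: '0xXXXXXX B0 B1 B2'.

Sextets: T=19, O=14, 8=60, W=22
24-bit: (19<<18) | (14<<12) | (60<<6) | 22
      = 0x4C0000 | 0x00E000 | 0x000F00 | 0x000016
      = 0x4CEF16
Bytes: (v>>16)&0xFF=4C, (v>>8)&0xFF=EF, v&0xFF=16

Answer: 0x4CEF16 4C EF 16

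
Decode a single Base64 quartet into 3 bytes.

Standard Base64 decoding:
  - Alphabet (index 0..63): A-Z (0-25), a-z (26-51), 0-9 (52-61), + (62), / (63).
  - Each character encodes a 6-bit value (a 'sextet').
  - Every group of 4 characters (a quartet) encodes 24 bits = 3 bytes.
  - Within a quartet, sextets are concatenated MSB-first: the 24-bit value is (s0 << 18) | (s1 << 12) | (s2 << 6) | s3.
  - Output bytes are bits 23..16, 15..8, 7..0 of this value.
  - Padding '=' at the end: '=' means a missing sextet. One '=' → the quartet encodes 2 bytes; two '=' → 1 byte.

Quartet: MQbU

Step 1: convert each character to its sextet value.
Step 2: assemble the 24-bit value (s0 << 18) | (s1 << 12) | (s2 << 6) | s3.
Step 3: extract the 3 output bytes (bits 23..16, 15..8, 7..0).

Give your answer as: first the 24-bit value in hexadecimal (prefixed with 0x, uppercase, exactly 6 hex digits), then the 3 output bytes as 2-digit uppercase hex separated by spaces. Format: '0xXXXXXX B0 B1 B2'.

Sextets: M=12, Q=16, b=27, U=20
24-bit: (12<<18) | (16<<12) | (27<<6) | 20
      = 0x300000 | 0x010000 | 0x0006C0 | 0x000014
      = 0x3106D4
Bytes: (v>>16)&0xFF=31, (v>>8)&0xFF=06, v&0xFF=D4

Answer: 0x3106D4 31 06 D4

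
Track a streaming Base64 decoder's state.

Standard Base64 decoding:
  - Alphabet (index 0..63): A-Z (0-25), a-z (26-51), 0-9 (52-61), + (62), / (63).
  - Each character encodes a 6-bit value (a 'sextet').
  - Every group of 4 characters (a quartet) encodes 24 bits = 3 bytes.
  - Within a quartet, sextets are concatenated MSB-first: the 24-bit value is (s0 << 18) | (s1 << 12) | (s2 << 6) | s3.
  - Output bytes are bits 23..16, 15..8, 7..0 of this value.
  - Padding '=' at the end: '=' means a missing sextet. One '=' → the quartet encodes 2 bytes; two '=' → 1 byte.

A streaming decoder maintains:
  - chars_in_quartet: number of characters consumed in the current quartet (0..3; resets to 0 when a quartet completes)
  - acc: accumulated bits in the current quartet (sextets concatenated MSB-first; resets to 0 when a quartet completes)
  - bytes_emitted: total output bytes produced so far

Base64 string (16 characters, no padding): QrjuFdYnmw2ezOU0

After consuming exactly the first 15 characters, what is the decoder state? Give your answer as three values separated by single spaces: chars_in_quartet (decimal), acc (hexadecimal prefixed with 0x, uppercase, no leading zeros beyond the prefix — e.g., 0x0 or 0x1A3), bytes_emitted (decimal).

Answer: 3 0x33394 9

Derivation:
After char 0 ('Q'=16): chars_in_quartet=1 acc=0x10 bytes_emitted=0
After char 1 ('r'=43): chars_in_quartet=2 acc=0x42B bytes_emitted=0
After char 2 ('j'=35): chars_in_quartet=3 acc=0x10AE3 bytes_emitted=0
After char 3 ('u'=46): chars_in_quartet=4 acc=0x42B8EE -> emit 42 B8 EE, reset; bytes_emitted=3
After char 4 ('F'=5): chars_in_quartet=1 acc=0x5 bytes_emitted=3
After char 5 ('d'=29): chars_in_quartet=2 acc=0x15D bytes_emitted=3
After char 6 ('Y'=24): chars_in_quartet=3 acc=0x5758 bytes_emitted=3
After char 7 ('n'=39): chars_in_quartet=4 acc=0x15D627 -> emit 15 D6 27, reset; bytes_emitted=6
After char 8 ('m'=38): chars_in_quartet=1 acc=0x26 bytes_emitted=6
After char 9 ('w'=48): chars_in_quartet=2 acc=0x9B0 bytes_emitted=6
After char 10 ('2'=54): chars_in_quartet=3 acc=0x26C36 bytes_emitted=6
After char 11 ('e'=30): chars_in_quartet=4 acc=0x9B0D9E -> emit 9B 0D 9E, reset; bytes_emitted=9
After char 12 ('z'=51): chars_in_quartet=1 acc=0x33 bytes_emitted=9
After char 13 ('O'=14): chars_in_quartet=2 acc=0xCCE bytes_emitted=9
After char 14 ('U'=20): chars_in_quartet=3 acc=0x33394 bytes_emitted=9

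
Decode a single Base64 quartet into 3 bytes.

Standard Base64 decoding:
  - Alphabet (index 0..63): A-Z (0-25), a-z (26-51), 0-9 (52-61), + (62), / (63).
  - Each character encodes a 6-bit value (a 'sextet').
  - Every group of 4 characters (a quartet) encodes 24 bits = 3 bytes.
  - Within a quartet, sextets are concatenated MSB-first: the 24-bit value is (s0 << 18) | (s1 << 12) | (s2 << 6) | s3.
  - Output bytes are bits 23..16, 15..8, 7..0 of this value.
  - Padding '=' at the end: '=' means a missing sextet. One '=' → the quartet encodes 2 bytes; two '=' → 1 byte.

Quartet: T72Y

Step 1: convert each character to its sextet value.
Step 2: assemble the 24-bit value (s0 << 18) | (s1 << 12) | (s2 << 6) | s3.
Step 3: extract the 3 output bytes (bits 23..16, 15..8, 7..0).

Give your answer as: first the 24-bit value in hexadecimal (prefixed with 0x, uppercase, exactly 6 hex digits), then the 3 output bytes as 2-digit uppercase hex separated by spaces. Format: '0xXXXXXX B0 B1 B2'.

Answer: 0x4FBD98 4F BD 98

Derivation:
Sextets: T=19, 7=59, 2=54, Y=24
24-bit: (19<<18) | (59<<12) | (54<<6) | 24
      = 0x4C0000 | 0x03B000 | 0x000D80 | 0x000018
      = 0x4FBD98
Bytes: (v>>16)&0xFF=4F, (v>>8)&0xFF=BD, v&0xFF=98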